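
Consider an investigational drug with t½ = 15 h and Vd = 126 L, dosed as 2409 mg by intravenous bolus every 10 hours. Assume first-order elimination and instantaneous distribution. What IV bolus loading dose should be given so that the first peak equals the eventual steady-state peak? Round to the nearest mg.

6510 mg

f = (1/2)^(10/15) ≈ 0.629961; accumulation ratio R = 1/(1−f) ≈ 2.70242.
Loading dose to hit Cmax,ss on first dose: D_load = D_maint·R ≈ 2409 × 2.70242 ≈ 6510.13 mg.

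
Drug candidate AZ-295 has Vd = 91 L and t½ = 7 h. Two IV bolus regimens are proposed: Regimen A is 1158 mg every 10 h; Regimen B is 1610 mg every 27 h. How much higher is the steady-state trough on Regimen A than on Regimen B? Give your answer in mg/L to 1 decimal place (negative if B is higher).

Regimen A: f = (1/2)^(10/7) ≈ 0.3715; Cmin,ss = (1158/91)·f/(1−f) ≈ 7.522 mg/L.
Regimen B: f = (1/2)^(27/7) ≈ 0.0690; Cmin,ss = (1610/91)·f/(1−f) ≈ 1.311 mg/L.
Difference ≈ 7.522 − 1.311 ≈ 6.211 mg/L.

6.2 mg/L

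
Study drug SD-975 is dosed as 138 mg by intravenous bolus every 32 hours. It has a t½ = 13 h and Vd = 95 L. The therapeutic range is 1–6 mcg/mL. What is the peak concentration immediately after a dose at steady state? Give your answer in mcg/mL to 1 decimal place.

Over one 32-h interval, 32/13 ≈ 2.4615 half-lives elapse, leaving f ≈ 0.1816 of each dose.
At steady state, accumulation factor R = 1/(1 − e^(−kτ)) ≈ 1.2219.
Each bolus raises the concentration by D/Vd = 138/95 ≈ 1.453 mcg/mL.
Cmax,ss = C₀/(1 − f) ≈ 1.453/0.8184 ≈ 1.775 mcg/mL.
Peak 1.8 mcg/mL vs MTC 6 mcg/mL: below toxic threshold.

1.8 mcg/mL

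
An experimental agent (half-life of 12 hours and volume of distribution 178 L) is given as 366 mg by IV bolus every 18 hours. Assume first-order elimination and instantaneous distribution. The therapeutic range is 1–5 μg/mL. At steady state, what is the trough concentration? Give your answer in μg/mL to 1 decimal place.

1.1 μg/mL

Over one 18-h interval, 18/12 ≈ 1.5 half-lives elapse, leaving f ≈ 0.3536 of each dose.
Each bolus raises the concentration by D/Vd = 366/178 ≈ 2.056 μg/mL.
Steady-state trough Cmin,ss = C₀·f/(1−f) ≈ 2.056 × 0.3536/0.6464 ≈ 1.125 μg/mL.
Trough 1.1 μg/mL vs MEC 1 μg/mL: adequate.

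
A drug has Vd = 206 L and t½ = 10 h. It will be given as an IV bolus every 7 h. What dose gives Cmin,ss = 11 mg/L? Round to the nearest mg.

τ/t½ = 7/10 ≈ 0.7, so f = (1/2)^(7/10) ≈ 0.615572.
Cmin,ss = (D/Vd)·f/(1−f), so D = Cmin,ss·Vd·(1−f)/f.
D = 11 × 206 × (1−f)/f ≈ 11 × 206 × 0.62451 ≈ 1415.14 mg.

1415 mg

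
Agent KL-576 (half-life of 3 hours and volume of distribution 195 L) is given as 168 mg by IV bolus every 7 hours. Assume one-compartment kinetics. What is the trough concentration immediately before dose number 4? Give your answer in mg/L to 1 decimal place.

0.2 mg/L

f = (1/2)^(τ/t½) = (1/2)^(7/3) ≈ 0.1984.
C₀ = D/Vd = 168/195 ≈ 0.862 mg/L.
Before the 4th dose, 3 doses have been given. Superposition: Cmin = C₀·(f + f² + … + f^3).
≈ 0.862 × (0.1984 + 0.0394 + 0.0078) ≈ 0.862 × 0.2456 ≈ 0.212 mg/L.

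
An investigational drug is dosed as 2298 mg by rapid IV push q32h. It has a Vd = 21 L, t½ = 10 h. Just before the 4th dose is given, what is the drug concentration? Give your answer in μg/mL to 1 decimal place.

13.3 μg/mL

f = (1/2)^(τ/t½) = (1/2)^(32/10) ≈ 0.1088.
C₀ = D/Vd = 2298/21 ≈ 109.429 μg/mL.
Before the 4th dose, 3 doses have been given. Superposition: Cmin = C₀·(f + f² + … + f^3).
≈ 109.429 × (0.1088 + 0.0118 + 0.0013) ≈ 109.429 × 0.1219 ≈ 13.339 μg/mL.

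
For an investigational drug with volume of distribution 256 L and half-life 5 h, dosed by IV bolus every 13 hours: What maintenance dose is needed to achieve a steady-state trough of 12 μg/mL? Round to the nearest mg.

τ/t½ = 13/5 ≈ 2.6, so f = (1/2)^(13/5) ≈ 0.164938.
Cmin,ss = (D/Vd)·f/(1−f), so D = Cmin,ss·Vd·(1−f)/f.
D = 12 × 256 × (1−f)/f ≈ 12 × 256 × 5.06288 ≈ 15553.17 mg.

15553 mg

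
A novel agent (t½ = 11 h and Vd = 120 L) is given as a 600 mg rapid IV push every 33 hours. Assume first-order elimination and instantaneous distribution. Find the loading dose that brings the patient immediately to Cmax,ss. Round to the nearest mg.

f = (1/2)^(33/11) ≈ 0.125000; accumulation ratio R = 1/(1−f) ≈ 1.14286.
Loading dose to hit Cmax,ss on first dose: D_load = D_maint·R ≈ 600 × 1.14286 ≈ 685.72 mg.

686 mg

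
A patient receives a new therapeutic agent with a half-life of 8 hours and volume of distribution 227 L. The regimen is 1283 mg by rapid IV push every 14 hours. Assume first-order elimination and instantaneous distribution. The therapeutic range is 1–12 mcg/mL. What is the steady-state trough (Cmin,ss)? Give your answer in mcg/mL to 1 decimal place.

2.4 mcg/mL

τ/t½ = 14/8 ≈ 1.75, so fraction remaining f = (1/2)^(14/8) ≈ 0.2973.
At steady state, accumulation factor R = 1/(1 − e^(−kτ)) ≈ 1.4231.
Single-dose peak C₀ = D/Vd = 1283/227 ≈ 5.652 mcg/mL.
Cmax,ss = C₀/(1 − f) ≈ 5.652/0.7027 ≈ 8.043 mcg/mL.
One interval later, Cmin,ss = Cmax,ss·e^(−kτ) ≈ 8.043 × 0.2973 ≈ 2.391 mcg/mL.
Trough 2.4 mcg/mL vs MEC 1 mcg/mL: adequate.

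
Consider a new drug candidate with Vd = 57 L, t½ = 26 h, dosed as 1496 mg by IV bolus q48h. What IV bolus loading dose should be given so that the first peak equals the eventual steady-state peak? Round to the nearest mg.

2072 mg

f = (1/2)^(48/26) ≈ 0.278133; accumulation ratio R = 1/(1−f) ≈ 1.38530.
Loading dose to hit Cmax,ss on first dose: D_load = D_maint·R ≈ 1496 × 1.38530 ≈ 2072.41 mg.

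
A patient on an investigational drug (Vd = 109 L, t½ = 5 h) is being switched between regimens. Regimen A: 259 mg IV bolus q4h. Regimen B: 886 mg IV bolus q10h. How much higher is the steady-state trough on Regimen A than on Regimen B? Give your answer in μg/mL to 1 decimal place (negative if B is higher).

0.5 μg/mL

Regimen A: f = (1/2)^(4/5) ≈ 0.5743; Cmin,ss = (259/109)·f/(1−f) ≈ 3.206 μg/mL.
Regimen B: f = (1/2)^(10/5) ≈ 0.2500; Cmin,ss = (886/109)·f/(1−f) ≈ 2.709 μg/mL.
Difference ≈ 3.206 − 2.709 ≈ 0.497 μg/mL.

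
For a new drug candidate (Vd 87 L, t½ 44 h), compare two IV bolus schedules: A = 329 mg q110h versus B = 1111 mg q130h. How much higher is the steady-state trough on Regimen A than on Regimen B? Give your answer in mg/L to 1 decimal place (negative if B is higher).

-1.1 mg/L

Regimen A: f = (1/2)^(110/44) ≈ 0.1768; Cmin,ss = (329/87)·f/(1−f) ≈ 0.812 mg/L.
Regimen B: f = (1/2)^(130/44) ≈ 0.1290; Cmin,ss = (1111/87)·f/(1−f) ≈ 1.891 mg/L.
Difference ≈ 0.812 − 1.891 ≈ -1.079 mg/L.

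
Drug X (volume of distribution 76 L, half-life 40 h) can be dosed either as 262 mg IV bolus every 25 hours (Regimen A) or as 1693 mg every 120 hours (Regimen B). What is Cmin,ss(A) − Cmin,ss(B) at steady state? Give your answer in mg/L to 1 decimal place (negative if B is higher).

Regimen A: f = (1/2)^(25/40) ≈ 0.6484; Cmin,ss = (262/76)·f/(1−f) ≈ 6.357 mg/L.
Regimen B: f = (1/2)^(120/40) ≈ 0.1250; Cmin,ss = (1693/76)·f/(1−f) ≈ 3.182 mg/L.
Difference ≈ 6.357 − 3.182 ≈ 3.175 mg/L.

3.2 mg/L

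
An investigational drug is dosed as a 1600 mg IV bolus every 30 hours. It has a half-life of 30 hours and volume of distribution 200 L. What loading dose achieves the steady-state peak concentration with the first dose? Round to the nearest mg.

f = (1/2)^(30/30) ≈ 0.500000; accumulation ratio R = 1/(1−f) ≈ 2.00000.
Loading dose to hit Cmax,ss on first dose: D_load = D_maint·R ≈ 1600 × 2.00000 ≈ 3200.00 mg.

3200 mg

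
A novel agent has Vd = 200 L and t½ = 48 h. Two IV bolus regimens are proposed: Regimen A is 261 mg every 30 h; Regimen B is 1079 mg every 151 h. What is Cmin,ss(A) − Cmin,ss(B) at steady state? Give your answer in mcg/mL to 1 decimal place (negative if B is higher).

1.7 mcg/mL

Regimen A: f = (1/2)^(30/48) ≈ 0.6484; Cmin,ss = (261/200)·f/(1−f) ≈ 2.407 mcg/mL.
Regimen B: f = (1/2)^(151/48) ≈ 0.1130; Cmin,ss = (1079/200)·f/(1−f) ≈ 0.687 mcg/mL.
Difference ≈ 2.407 − 0.687 ≈ 1.720 mcg/mL.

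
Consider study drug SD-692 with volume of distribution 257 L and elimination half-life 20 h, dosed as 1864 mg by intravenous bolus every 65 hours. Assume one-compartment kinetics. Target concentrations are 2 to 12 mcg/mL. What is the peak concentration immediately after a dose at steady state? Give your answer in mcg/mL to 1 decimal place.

τ/t½ = 65/20 ≈ 3.25, so fraction remaining f = (1/2)^(65/20) ≈ 0.1051.
At steady state, accumulation factor R = 1/(1 − e^(−kτ)) ≈ 1.1174.
Single-dose peak C₀ = D/Vd = 1864/257 ≈ 7.253 mcg/mL.
Cmax,ss = C₀/(1 − f) ≈ 7.253/0.8949 ≈ 8.105 mcg/mL.
Peak 8.1 mcg/mL vs MTC 12 mcg/mL: below toxic threshold.

8.1 mcg/mL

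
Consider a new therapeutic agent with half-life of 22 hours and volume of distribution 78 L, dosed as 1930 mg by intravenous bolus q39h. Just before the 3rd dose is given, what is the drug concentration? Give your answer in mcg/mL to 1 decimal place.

f = (1/2)^(τ/t½) = (1/2)^(39/22) ≈ 0.2927.
C₀ = D/Vd = 1930/78 ≈ 24.744 mcg/mL.
Before the 3rd dose, 2 doses have been given. Superposition: Cmin = C₀·(f + f²).
≈ 24.744 × (0.2927 + 0.0857) ≈ 24.744 × 0.3784 ≈ 9.363 mcg/mL.

9.4 mcg/mL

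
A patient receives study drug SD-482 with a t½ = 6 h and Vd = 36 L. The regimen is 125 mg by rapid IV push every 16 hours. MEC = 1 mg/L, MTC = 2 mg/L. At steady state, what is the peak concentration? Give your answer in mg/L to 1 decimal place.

k = ln2/t½ = ln2/6 ≈ 0.115525 h⁻¹; fraction remaining f = e^(−kτ) = e^(−0.115525×16) ≈ 0.1575.
Accumulation ratio R = 1/(1 − f) ≈ 1/0.8425 ≈ 1.1869.
Single-dose peak C₀ = D/Vd = 125/36 ≈ 3.472 mg/L.
Steady-state peak Cmax,ss = C₀·R ≈ 3.472 × 1.1869 ≈ 4.121 mg/L.
Peak 4.1 mg/L vs MTC 2 mg/L: exceeds toxic threshold.

4.1 mg/L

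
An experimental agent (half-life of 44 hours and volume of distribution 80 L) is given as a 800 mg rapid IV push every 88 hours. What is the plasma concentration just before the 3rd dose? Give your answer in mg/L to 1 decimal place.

3.1 mg/L

f = (1/2)^(τ/t½) = (1/2)^(88/44) ≈ 0.2500.
C₀ = D/Vd = 800/80 ≈ 10.000 mg/L.
Before the 3rd dose, 2 doses have been given. Superposition: Cmin = C₀·(f + f²).
≈ 10.000 × (0.2500 + 0.0625) ≈ 10.000 × 0.3125 ≈ 3.125 mg/L.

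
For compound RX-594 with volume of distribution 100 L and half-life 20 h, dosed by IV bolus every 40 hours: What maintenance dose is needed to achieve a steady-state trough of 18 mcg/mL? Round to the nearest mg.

5400 mg

τ/t½ = 40/20 ≈ 2, so f = (1/2)^(40/20) ≈ 0.250000.
Cmin,ss = (D/Vd)·f/(1−f), so D = Cmin,ss·Vd·(1−f)/f.
D = 18 × 100 × (1−f)/f ≈ 18 × 100 × 3.00000 ≈ 5400.00 mg.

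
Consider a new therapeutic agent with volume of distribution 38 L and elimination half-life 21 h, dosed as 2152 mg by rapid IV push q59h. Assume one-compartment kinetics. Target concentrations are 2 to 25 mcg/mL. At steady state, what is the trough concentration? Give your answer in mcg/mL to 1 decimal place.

9.4 mcg/mL

τ/t½ = 59/21 ≈ 2.8095, so fraction remaining f = (1/2)^(59/21) ≈ 0.1426.
Each bolus raises the concentration by D/Vd = 2152/38 ≈ 56.632 mcg/mL.
Steady-state trough Cmin,ss = C₀·f/(1−f) ≈ 56.632 × 0.1426/0.8574 ≈ 9.419 mcg/mL.
Trough 9.4 mcg/mL vs MEC 2 mcg/mL: adequate.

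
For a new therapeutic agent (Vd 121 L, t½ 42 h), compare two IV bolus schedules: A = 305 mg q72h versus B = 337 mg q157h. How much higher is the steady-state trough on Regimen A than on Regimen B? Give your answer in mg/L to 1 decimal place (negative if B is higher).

Regimen A: f = (1/2)^(72/42) ≈ 0.3048; Cmin,ss = (305/121)·f/(1−f) ≈ 1.105 mg/L.
Regimen B: f = (1/2)^(157/42) ≈ 0.0749; Cmin,ss = (337/121)·f/(1−f) ≈ 0.225 mg/L.
Difference ≈ 1.105 − 0.225 ≈ 0.880 mg/L.

0.9 mg/L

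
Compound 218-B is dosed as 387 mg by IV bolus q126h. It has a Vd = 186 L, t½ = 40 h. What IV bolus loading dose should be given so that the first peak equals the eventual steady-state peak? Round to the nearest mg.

f = (1/2)^(126/40) ≈ 0.112656; accumulation ratio R = 1/(1−f) ≈ 1.12696.
Loading dose to hit Cmax,ss on first dose: D_load = D_maint·R ≈ 387 × 1.12696 ≈ 436.13 mg.

436 mg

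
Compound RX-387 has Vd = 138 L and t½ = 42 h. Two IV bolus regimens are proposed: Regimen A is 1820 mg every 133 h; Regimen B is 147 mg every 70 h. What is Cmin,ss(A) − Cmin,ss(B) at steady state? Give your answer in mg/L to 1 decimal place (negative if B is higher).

Regimen A: f = (1/2)^(133/42) ≈ 0.1114; Cmin,ss = (1820/138)·f/(1−f) ≈ 1.653 mg/L.
Regimen B: f = (1/2)^(70/42) ≈ 0.3150; Cmin,ss = (147/138)·f/(1−f) ≈ 0.490 mg/L.
Difference ≈ 1.653 − 0.490 ≈ 1.163 mg/L.

1.2 mg/L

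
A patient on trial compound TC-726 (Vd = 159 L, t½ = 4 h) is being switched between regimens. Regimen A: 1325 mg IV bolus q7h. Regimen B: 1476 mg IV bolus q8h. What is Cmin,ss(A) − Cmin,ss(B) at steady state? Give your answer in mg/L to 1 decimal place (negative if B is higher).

0.4 mg/L

Regimen A: f = (1/2)^(7/4) ≈ 0.2973; Cmin,ss = (1325/159)·f/(1−f) ≈ 3.526 mg/L.
Regimen B: f = (1/2)^(8/4) ≈ 0.2500; Cmin,ss = (1476/159)·f/(1−f) ≈ 3.094 mg/L.
Difference ≈ 3.526 − 3.094 ≈ 0.432 mg/L.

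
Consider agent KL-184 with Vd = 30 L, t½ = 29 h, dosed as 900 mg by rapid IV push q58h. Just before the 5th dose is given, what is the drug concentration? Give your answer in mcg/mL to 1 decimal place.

f = (1/2)^(τ/t½) = (1/2)^(58/29) ≈ 0.2500.
C₀ = D/Vd = 900/30 ≈ 30.000 mcg/mL.
Before the 5th dose, 4 doses have been given. Superposition: Cmin = C₀·(f + f² + … + f^4).
≈ 30.000 × (0.2500 + 0.0625 + 0.0156 + 0.0039) ≈ 30.000 × 0.3320 ≈ 9.960 mcg/mL.

10.0 mcg/mL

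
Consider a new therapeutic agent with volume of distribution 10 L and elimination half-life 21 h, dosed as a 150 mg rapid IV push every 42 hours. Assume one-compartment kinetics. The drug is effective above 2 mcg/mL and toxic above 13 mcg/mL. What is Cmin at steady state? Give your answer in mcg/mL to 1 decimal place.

5.0 mcg/mL

τ = 42 h = 2 half-lives, so f = (1/2)^2 = 0.25.
Accumulation ratio R = 1/(1 − f) = 1/0.75 = 4/3.
Single-dose peak C₀ = D/Vd = 150/10 = 15 mcg/mL.
Steady-state peak Cmax,ss = C₀·R = 15 × 4/3 ≈ 20.000 mcg/mL.
Steady-state trough Cmin,ss = Cmax,ss·f ≈ 20.000 × 0.25 ≈ 5.000 mcg/mL.
Trough 5.0 mcg/mL vs MEC 2 mcg/mL: adequate.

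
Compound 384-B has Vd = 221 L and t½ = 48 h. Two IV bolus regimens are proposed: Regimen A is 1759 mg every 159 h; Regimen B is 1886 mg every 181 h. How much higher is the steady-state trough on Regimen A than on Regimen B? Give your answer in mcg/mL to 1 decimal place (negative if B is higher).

0.2 mcg/mL

Regimen A: f = (1/2)^(159/48) ≈ 0.1007; Cmin,ss = (1759/221)·f/(1−f) ≈ 0.891 mcg/mL.
Regimen B: f = (1/2)^(181/48) ≈ 0.0733; Cmin,ss = (1886/221)·f/(1−f) ≈ 0.675 mcg/mL.
Difference ≈ 0.891 − 0.675 ≈ 0.216 mcg/mL.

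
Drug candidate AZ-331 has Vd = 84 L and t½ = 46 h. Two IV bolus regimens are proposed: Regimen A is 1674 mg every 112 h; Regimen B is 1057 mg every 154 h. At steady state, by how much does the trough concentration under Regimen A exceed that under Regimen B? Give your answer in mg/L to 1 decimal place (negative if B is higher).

3.2 mg/L

Regimen A: f = (1/2)^(112/46) ≈ 0.1850; Cmin,ss = (1674/84)·f/(1−f) ≈ 4.524 mg/L.
Regimen B: f = (1/2)^(154/46) ≈ 0.0982; Cmin,ss = (1057/84)·f/(1−f) ≈ 1.370 mg/L.
Difference ≈ 4.524 − 1.370 ≈ 3.154 mg/L.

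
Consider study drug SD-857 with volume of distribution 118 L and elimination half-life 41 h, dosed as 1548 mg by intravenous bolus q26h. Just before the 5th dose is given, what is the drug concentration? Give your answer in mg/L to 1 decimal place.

19.7 mg/L

f = (1/2)^(τ/t½) = (1/2)^(26/41) ≈ 0.6443.
C₀ = D/Vd = 1548/118 ≈ 13.119 mg/L.
Before the 5th dose, 4 doses have been given. Superposition: Cmin = C₀·(f + f² + … + f^4).
≈ 13.119 × (0.6443 + 0.4151 + 0.2675 + 0.1723) ≈ 13.119 × 1.4992 ≈ 19.668 mg/L.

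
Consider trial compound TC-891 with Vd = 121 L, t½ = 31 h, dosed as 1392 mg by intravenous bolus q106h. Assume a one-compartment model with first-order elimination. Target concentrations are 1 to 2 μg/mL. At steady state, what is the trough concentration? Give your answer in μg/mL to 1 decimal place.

1.2 μg/mL

Over one 106-h interval, 106/31 ≈ 3.4194 half-lives elapse, leaving f ≈ 0.0935 of each dose.
Each bolus raises the concentration by D/Vd = 1392/121 ≈ 11.504 μg/mL.
Steady-state trough Cmin,ss = C₀·f/(1−f) ≈ 11.504 × 0.0935/0.9065 ≈ 1.187 μg/mL.
Trough 1.2 μg/mL vs MEC 1 μg/mL: adequate.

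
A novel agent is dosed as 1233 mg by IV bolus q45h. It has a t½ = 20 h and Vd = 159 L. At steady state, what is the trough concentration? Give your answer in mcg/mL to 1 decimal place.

2.1 mcg/mL

τ/t½ = 45/20 ≈ 2.25, so fraction remaining f = (1/2)^(45/20) ≈ 0.2102.
At steady state, accumulation factor R = 1/(1 − e^(−kτ)) ≈ 1.2661.
Each bolus raises the concentration by D/Vd = 1233/159 ≈ 7.755 mcg/mL.
Steady-state peak Cmax,ss = C₀·R ≈ 7.755 × 1.2661 ≈ 9.819 mcg/mL.
One interval later, Cmin,ss = Cmax,ss·e^(−kτ) ≈ 9.819 × 0.2102 ≈ 2.064 mcg/mL.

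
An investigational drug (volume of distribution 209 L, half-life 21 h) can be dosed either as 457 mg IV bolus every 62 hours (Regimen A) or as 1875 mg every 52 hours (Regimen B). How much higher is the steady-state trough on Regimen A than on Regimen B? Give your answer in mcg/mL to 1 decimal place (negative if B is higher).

-1.6 mcg/mL

Regimen A: f = (1/2)^(62/21) ≈ 0.1292; Cmin,ss = (457/209)·f/(1−f) ≈ 0.324 mcg/mL.
Regimen B: f = (1/2)^(52/21) ≈ 0.1797; Cmin,ss = (1875/209)·f/(1−f) ≈ 1.965 mcg/mL.
Difference ≈ 0.324 − 1.965 ≈ -1.641 mcg/mL.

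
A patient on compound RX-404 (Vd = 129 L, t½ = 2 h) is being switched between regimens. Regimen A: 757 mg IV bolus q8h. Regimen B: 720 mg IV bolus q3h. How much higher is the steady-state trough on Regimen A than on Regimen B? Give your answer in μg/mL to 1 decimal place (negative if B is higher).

-2.7 μg/mL

Regimen A: f = (1/2)^(8/2) ≈ 0.0625; Cmin,ss = (757/129)·f/(1−f) ≈ 0.391 μg/mL.
Regimen B: f = (1/2)^(3/2) ≈ 0.3536; Cmin,ss = (720/129)·f/(1−f) ≈ 3.053 μg/mL.
Difference ≈ 0.391 − 3.053 ≈ -2.662 μg/mL.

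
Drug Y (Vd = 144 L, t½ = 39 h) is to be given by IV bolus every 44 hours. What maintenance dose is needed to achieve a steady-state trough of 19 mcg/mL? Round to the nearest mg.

τ/t½ = 44/39 ≈ 1.1282, so f = (1/2)^(44/39) ≈ 0.457485.
Cmin,ss = (D/Vd)·f/(1−f), so D = Cmin,ss·Vd·(1−f)/f.
D = 19 × 144 × (1−f)/f ≈ 19 × 144 × 1.18586 ≈ 3244.51 mg.

3245 mg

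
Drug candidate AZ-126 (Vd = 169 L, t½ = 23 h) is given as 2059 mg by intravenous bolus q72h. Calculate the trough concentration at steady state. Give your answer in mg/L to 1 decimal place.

τ/t½ = 72/23 ≈ 3.1304, so fraction remaining f = (1/2)^(72/23) ≈ 0.1142.
At steady state, accumulation factor R = 1/(1 − e^(−kτ)) ≈ 1.1289.
Single-dose peak C₀ = D/Vd = 2059/169 ≈ 12.183 mg/L.
Cmax,ss = C₀/(1 − f) ≈ 12.183/0.8858 ≈ 13.754 mg/L.
Steady-state trough Cmin,ss = Cmax,ss·f ≈ 13.754 × 0.1142 ≈ 1.571 mg/L.

1.6 mg/L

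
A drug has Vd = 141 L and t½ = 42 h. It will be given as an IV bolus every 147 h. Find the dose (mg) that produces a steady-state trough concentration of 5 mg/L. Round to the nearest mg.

τ/t½ = 147/42 ≈ 3.5, so f = (1/2)^(147/42) ≈ 0.088388.
Cmin,ss = (D/Vd)·f/(1−f), so D = Cmin,ss·Vd·(1−f)/f.
D = 5 × 141 × (1−f)/f ≈ 5 × 141 × 10.31375 ≈ 7271.19 mg.

7271 mg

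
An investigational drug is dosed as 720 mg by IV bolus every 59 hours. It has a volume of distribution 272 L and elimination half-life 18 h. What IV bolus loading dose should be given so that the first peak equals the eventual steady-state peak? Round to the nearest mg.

803 mg

f = (1/2)^(59/18) ≈ 0.103108; accumulation ratio R = 1/(1−f) ≈ 1.11496.
Loading dose to hit Cmax,ss on first dose: D_load = D_maint·R ≈ 720 × 1.11496 ≈ 802.77 mg.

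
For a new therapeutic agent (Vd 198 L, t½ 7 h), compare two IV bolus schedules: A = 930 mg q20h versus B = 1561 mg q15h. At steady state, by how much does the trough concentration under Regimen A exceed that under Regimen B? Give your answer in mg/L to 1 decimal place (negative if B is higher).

Regimen A: f = (1/2)^(20/7) ≈ 0.1380; Cmin,ss = (930/198)·f/(1−f) ≈ 0.752 mg/L.
Regimen B: f = (1/2)^(15/7) ≈ 0.2264; Cmin,ss = (1561/198)·f/(1−f) ≈ 2.307 mg/L.
Difference ≈ 0.752 − 2.307 ≈ -1.555 mg/L.

-1.6 mg/L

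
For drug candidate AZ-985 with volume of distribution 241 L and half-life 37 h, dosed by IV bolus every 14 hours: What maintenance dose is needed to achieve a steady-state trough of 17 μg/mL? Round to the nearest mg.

τ/t½ = 14/37 ≈ 0.37838, so f = (1/2)^(14/37) ≈ 0.769302.
Cmin,ss = (D/Vd)·f/(1−f), so D = Cmin,ss·Vd·(1−f)/f.
D = 17 × 241 × (1−f)/f ≈ 17 × 241 × 0.29988 ≈ 1228.61 mg.

1229 mg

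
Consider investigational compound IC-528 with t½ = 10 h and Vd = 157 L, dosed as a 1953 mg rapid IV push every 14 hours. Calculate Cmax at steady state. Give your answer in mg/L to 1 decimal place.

k = ln2/t½ = ln2/10 ≈ 0.069315 h⁻¹; fraction remaining f = e^(−kτ) = e^(−0.069315×14) ≈ 0.3789.
Accumulation ratio R = 1/(1 − f) ≈ 1/0.6211 ≈ 1.6100.
Single-dose peak C₀ = D/Vd = 1953/157 ≈ 12.439 mg/L.
Cmax,ss = C₀/(1 − f) ≈ 12.439/0.6211 ≈ 20.027 mg/L.

20.0 mg/L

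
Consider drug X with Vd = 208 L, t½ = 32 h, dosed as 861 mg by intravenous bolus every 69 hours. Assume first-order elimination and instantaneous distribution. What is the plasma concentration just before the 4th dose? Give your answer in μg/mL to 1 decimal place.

f = (1/2)^(τ/t½) = (1/2)^(69/32) ≈ 0.2243.
C₀ = D/Vd = 861/208 ≈ 4.139 μg/mL.
Before the 4th dose, 3 doses have been given. Superposition: Cmin = C₀·(f + f² + … + f^3).
≈ 4.139 × (0.2243 + 0.0503 + 0.0113) ≈ 4.139 × 0.2859 ≈ 1.183 μg/mL.

1.2 μg/mL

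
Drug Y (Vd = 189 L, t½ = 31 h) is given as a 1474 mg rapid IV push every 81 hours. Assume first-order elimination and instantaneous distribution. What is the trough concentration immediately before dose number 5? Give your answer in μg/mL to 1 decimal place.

f = (1/2)^(τ/t½) = (1/2)^(81/31) ≈ 0.1635.
C₀ = D/Vd = 1474/189 ≈ 7.799 μg/mL.
Before the 5th dose, 4 doses have been given. Superposition: Cmin = C₀·(f + f² + … + f^4).
≈ 7.799 × (0.1635 + 0.0267 + 0.0044 + 0.0007) ≈ 7.799 × 0.1953 ≈ 1.523 μg/mL.

1.5 μg/mL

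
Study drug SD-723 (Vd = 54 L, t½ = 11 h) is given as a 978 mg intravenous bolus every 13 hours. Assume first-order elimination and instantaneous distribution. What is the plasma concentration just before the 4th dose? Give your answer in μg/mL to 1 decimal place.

f = (1/2)^(τ/t½) = (1/2)^(13/11) ≈ 0.4408.
C₀ = D/Vd = 978/54 ≈ 18.111 μg/mL.
Before the 4th dose, 3 doses have been given. Superposition: Cmin = C₀·(f + f² + … + f^3).
≈ 18.111 × (0.4408 + 0.1943 + 0.0856) ≈ 18.111 × 0.7207 ≈ 13.053 μg/mL.

13.1 μg/mL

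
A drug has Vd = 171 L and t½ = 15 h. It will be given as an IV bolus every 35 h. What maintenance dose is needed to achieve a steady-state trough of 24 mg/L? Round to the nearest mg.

τ/t½ = 35/15 ≈ 2.3333, so f = (1/2)^(35/15) ≈ 0.198425.
Cmin,ss = (D/Vd)·f/(1−f), so D = Cmin,ss·Vd·(1−f)/f.
D = 24 × 171 × (1−f)/f ≈ 24 × 171 × 4.03969 ≈ 16578.89 mg.

16579 mg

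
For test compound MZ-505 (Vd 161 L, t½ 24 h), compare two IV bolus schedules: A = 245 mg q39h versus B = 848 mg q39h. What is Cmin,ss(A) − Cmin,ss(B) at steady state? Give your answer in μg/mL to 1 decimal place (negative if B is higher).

-1.8 μg/mL

Regimen A: f = (1/2)^(39/24) ≈ 0.3242; Cmin,ss = (245/161)·f/(1−f) ≈ 0.730 μg/mL.
Regimen B: f = (1/2)^(39/24) ≈ 0.3242; Cmin,ss = (848/161)·f/(1−f) ≈ 2.527 μg/mL.
Difference ≈ 0.730 − 2.527 ≈ -1.797 μg/mL.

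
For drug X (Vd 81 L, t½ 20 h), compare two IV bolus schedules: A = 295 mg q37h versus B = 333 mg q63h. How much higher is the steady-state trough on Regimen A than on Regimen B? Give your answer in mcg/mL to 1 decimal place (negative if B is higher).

0.9 mcg/mL

Regimen A: f = (1/2)^(37/20) ≈ 0.2774; Cmin,ss = (295/81)·f/(1−f) ≈ 1.398 mcg/mL.
Regimen B: f = (1/2)^(63/20) ≈ 0.1127; Cmin,ss = (333/81)·f/(1−f) ≈ 0.522 mcg/mL.
Difference ≈ 1.398 − 0.522 ≈ 0.876 mcg/mL.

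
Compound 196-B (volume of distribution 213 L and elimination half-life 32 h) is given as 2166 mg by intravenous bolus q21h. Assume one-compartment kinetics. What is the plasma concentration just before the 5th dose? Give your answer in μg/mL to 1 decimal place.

f = (1/2)^(τ/t½) = (1/2)^(21/32) ≈ 0.6345.
C₀ = D/Vd = 2166/213 ≈ 10.169 μg/mL.
Before the 5th dose, 4 doses have been given. Superposition: Cmin = C₀·(f + f² + … + f^4).
≈ 10.169 × (0.6345 + 0.4026 + 0.2554 + 0.1621) ≈ 10.169 × 1.4546 ≈ 14.792 μg/mL.

14.8 μg/mL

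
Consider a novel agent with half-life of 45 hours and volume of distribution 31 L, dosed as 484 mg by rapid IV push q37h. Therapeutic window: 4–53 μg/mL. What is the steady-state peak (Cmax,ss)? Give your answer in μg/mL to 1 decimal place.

35.9 μg/mL

Over one 37-h interval, 37/45 ≈ 0.82222 half-lives elapse, leaving f ≈ 0.5656 of each dose.
At steady state, accumulation factor R = 1/(1 − e^(−kτ)) ≈ 2.3020.
Each bolus raises the concentration by D/Vd = 484/31 ≈ 15.613 μg/mL.
Steady-state peak Cmax,ss = C₀·R ≈ 15.613 × 2.3020 ≈ 35.941 μg/mL.
Peak 35.9 μg/mL vs MTC 53 μg/mL: below toxic threshold.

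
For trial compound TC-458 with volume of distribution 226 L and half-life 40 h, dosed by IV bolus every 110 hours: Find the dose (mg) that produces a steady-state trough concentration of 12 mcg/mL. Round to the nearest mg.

τ/t½ = 110/40 ≈ 2.75, so f = (1/2)^(110/40) ≈ 0.148651.
Cmin,ss = (D/Vd)·f/(1−f), so D = Cmin,ss·Vd·(1−f)/f.
D = 12 × 226 × (1−f)/f ≈ 12 × 226 × 5.72717 ≈ 15532.09 mg.

15532 mg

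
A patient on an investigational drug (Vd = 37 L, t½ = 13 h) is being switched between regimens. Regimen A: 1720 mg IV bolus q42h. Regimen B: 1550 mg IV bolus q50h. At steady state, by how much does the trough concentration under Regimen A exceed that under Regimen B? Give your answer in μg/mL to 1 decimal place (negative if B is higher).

2.4 μg/mL

Regimen A: f = (1/2)^(42/13) ≈ 0.1065; Cmin,ss = (1720/37)·f/(1−f) ≈ 5.541 μg/mL.
Regimen B: f = (1/2)^(50/13) ≈ 0.0695; Cmin,ss = (1550/37)·f/(1−f) ≈ 3.129 μg/mL.
Difference ≈ 5.541 − 3.129 ≈ 2.412 μg/mL.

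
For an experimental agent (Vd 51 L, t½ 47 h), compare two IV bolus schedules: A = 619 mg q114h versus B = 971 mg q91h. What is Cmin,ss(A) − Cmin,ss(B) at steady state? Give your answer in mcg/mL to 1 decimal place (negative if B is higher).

Regimen A: f = (1/2)^(114/47) ≈ 0.1861; Cmin,ss = (619/51)·f/(1−f) ≈ 2.775 mcg/mL.
Regimen B: f = (1/2)^(91/47) ≈ 0.2613; Cmin,ss = (971/51)·f/(1−f) ≈ 6.735 mcg/mL.
Difference ≈ 2.775 − 6.735 ≈ -3.960 mcg/mL.

-4.0 mcg/mL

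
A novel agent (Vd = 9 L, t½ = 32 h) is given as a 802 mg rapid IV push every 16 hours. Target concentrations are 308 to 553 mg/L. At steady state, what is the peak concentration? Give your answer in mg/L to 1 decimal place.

Over one 16-h interval, 16/32 ≈ 0.5 half-lives elapse, leaving f ≈ 0.7071 of each dose.
At steady state, accumulation factor R = 1/(1 − e^(−kτ)) ≈ 3.4141.
Each bolus raises the concentration by D/Vd = 802/9 ≈ 89.111 mg/L.
Steady-state peak Cmax,ss = C₀·R ≈ 89.111 × 3.4141 ≈ 304.234 mg/L.
Peak 304.2 mg/L vs MTC 553 mg/L: below toxic threshold.

304.2 mg/L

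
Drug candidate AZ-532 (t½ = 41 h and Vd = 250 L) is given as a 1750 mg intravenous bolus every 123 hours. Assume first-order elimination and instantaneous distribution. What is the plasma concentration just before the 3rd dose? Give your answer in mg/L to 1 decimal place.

f = (1/2)^(τ/t½) = (1/2)^(123/41) ≈ 0.1250.
C₀ = D/Vd = 1750/250 ≈ 7.000 mg/L.
Before the 3rd dose, 2 doses have been given. Superposition: Cmin = C₀·(f + f²).
≈ 7.000 × (0.1250 + 0.0156) ≈ 7.000 × 0.1406 ≈ 0.984 mg/L.

1.0 mg/L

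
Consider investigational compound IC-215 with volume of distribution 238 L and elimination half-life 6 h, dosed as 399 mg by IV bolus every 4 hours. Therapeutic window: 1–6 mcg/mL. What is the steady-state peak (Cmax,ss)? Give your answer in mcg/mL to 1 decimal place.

Over one 4-h interval, 4/6 ≈ 0.66667 half-lives elapse, leaving f ≈ 0.6300 of each dose.
Accumulation ratio R = 1/(1 − f) ≈ 1/0.3700 ≈ 2.7027.
Each bolus raises the concentration by D/Vd = 399/238 ≈ 1.676 mcg/mL.
Steady-state peak Cmax,ss = C₀·R ≈ 1.676 × 2.7027 ≈ 4.530 mcg/mL.
Peak 4.5 mcg/mL vs MTC 6 mcg/mL: below toxic threshold.

4.5 mcg/mL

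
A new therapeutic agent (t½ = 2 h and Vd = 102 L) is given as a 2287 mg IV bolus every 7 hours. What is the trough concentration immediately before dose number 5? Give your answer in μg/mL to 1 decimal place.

f = (1/2)^(τ/t½) = (1/2)^(7/2) ≈ 0.0884.
C₀ = D/Vd = 2287/102 ≈ 22.422 μg/mL.
Before the 5th dose, 4 doses have been given. Superposition: Cmin = C₀·(f + f² + … + f^4).
≈ 22.422 × (0.0884 + 0.0078 + 0.0007 + 0.0001) ≈ 22.422 × 0.0970 ≈ 2.175 μg/mL.

2.2 μg/mL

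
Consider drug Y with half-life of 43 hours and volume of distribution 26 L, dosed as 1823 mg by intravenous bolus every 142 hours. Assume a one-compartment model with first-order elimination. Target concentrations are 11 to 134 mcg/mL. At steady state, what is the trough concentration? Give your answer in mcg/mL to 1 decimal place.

Over one 142-h interval, 142/43 ≈ 3.3023 half-lives elapse, leaving f ≈ 0.1014 of each dose.
Single-dose peak C₀ = D/Vd = 1823/26 ≈ 70.115 mcg/mL.
Steady-state trough Cmin,ss = C₀·f/(1−f) ≈ 70.115 × 0.1014/0.8986 ≈ 7.912 mcg/mL.
Trough 7.9 mcg/mL vs MEC 11 mcg/mL: subtherapeutic.

7.9 mcg/mL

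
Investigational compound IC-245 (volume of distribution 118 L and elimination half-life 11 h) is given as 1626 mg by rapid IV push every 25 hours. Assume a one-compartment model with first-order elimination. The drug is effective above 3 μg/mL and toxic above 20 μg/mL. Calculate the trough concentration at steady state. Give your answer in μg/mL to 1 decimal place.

τ/t½ = 25/11 ≈ 2.2727, so fraction remaining f = (1/2)^(25/11) ≈ 0.2069.
At steady state, accumulation factor R = 1/(1 − e^(−kτ)) ≈ 1.2609.
Each bolus raises the concentration by D/Vd = 1626/118 ≈ 13.780 μg/mL.
Steady-state peak Cmax,ss = C₀·R ≈ 13.780 × 1.2609 ≈ 17.375 μg/mL.
Steady-state trough Cmin,ss = Cmax,ss·f ≈ 17.375 × 0.2069 ≈ 3.595 μg/mL.
Trough 3.6 μg/mL vs MEC 3 μg/mL: adequate.

3.6 μg/mL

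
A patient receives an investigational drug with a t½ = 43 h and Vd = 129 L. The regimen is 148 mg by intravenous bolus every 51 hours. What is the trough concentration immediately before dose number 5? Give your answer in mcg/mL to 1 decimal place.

f = (1/2)^(τ/t½) = (1/2)^(51/43) ≈ 0.4395.
C₀ = D/Vd = 148/129 ≈ 1.147 mcg/mL.
Before the 5th dose, 4 doses have been given. Superposition: Cmin = C₀·(f + f² + … + f^4).
≈ 1.147 × (0.4395 + 0.1932 + 0.0849 + 0.0373) ≈ 1.147 × 0.7549 ≈ 0.866 mcg/mL.

0.9 mcg/mL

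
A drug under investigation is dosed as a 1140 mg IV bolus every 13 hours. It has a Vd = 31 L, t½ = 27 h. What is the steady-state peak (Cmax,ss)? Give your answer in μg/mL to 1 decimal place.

129.6 μg/mL

k = ln2/t½ = ln2/27 ≈ 0.025672 h⁻¹; fraction remaining f = e^(−kτ) = e^(−0.025672×13) ≈ 0.7162.
Accumulation ratio R = 1/(1 − f) ≈ 1/0.2838 ≈ 3.5236.
Single-dose peak C₀ = D/Vd = 1140/31 ≈ 36.774 μg/mL.
Steady-state peak Cmax,ss = C₀·R ≈ 36.774 × 3.5236 ≈ 129.577 μg/mL.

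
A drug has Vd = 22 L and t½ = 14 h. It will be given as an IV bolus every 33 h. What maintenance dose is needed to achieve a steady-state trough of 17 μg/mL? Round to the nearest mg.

1542 mg

τ/t½ = 33/14 ≈ 2.3571, so f = (1/2)^(33/14) ≈ 0.195177.
Cmin,ss = (D/Vd)·f/(1−f), so D = Cmin,ss·Vd·(1−f)/f.
D = 17 × 22 × (1−f)/f ≈ 17 × 22 × 4.12355 ≈ 1542.21 mg.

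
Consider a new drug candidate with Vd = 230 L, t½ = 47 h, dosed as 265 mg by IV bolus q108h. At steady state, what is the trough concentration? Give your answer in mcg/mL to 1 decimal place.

τ/t½ = 108/47 ≈ 2.2979, so fraction remaining f = (1/2)^(108/47) ≈ 0.2034.
Accumulation ratio R = 1/(1 − f) ≈ 1/0.7966 ≈ 1.2553.
Single-dose peak C₀ = D/Vd = 265/230 ≈ 1.152 mcg/mL.
Cmax,ss = C₀/(1 − f) ≈ 1.152/0.7966 ≈ 1.446 mcg/mL.
Steady-state trough Cmin,ss = Cmax,ss·f ≈ 1.446 × 0.2034 ≈ 0.294 mcg/mL.

0.3 mcg/mL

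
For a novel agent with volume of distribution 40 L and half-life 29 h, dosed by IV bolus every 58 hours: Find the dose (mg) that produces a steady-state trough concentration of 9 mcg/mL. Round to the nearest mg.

1080 mg

τ/t½ = 58/29 ≈ 2, so f = (1/2)^(58/29) ≈ 0.250000.
Cmin,ss = (D/Vd)·f/(1−f), so D = Cmin,ss·Vd·(1−f)/f.
D = 9 × 40 × (1−f)/f ≈ 9 × 40 × 3.00000 ≈ 1080.00 mg.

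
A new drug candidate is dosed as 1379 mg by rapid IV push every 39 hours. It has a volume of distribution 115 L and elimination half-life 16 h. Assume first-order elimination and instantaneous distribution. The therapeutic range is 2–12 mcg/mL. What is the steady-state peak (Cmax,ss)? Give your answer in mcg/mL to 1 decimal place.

14.7 mcg/mL

Over one 39-h interval, 39/16 ≈ 2.4375 half-lives elapse, leaving f ≈ 0.1846 of each dose.
At steady state, accumulation factor R = 1/(1 − e^(−kτ)) ≈ 1.2264.
Single-dose peak C₀ = D/Vd = 1379/115 ≈ 11.991 mcg/mL.
Steady-state peak Cmax,ss = C₀·R ≈ 11.991 × 1.2264 ≈ 14.706 mcg/mL.
Peak 14.7 mcg/mL vs MTC 12 mcg/mL: exceeds toxic threshold.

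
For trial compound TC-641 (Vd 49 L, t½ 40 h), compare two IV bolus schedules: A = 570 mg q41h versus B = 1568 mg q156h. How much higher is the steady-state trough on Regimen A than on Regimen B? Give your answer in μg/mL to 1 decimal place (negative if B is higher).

Regimen A: f = (1/2)^(41/40) ≈ 0.4914; Cmin,ss = (570/49)·f/(1−f) ≈ 11.239 μg/mL.
Regimen B: f = (1/2)^(156/40) ≈ 0.0670; Cmin,ss = (1568/49)·f/(1−f) ≈ 2.298 μg/mL.
Difference ≈ 11.239 − 2.298 ≈ 8.941 μg/mL.

8.9 μg/mL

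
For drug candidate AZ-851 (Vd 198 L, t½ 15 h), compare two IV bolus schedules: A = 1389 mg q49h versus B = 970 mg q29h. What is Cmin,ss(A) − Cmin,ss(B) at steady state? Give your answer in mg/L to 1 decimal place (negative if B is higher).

-0.9 mg/L

Regimen A: f = (1/2)^(49/15) ≈ 0.1039; Cmin,ss = (1389/198)·f/(1−f) ≈ 0.813 mg/L.
Regimen B: f = (1/2)^(29/15) ≈ 0.2618; Cmin,ss = (970/198)·f/(1−f) ≈ 1.737 mg/L.
Difference ≈ 0.813 − 1.737 ≈ -0.924 mg/L.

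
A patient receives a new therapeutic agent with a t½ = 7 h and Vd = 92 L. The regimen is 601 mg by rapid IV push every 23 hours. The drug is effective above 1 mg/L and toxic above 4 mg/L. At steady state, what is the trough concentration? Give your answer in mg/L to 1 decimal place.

0.7 mg/L

τ/t½ = 23/7 ≈ 3.2857, so fraction remaining f = (1/2)^(23/7) ≈ 0.1025.
Accumulation ratio R = 1/(1 − f) ≈ 1/0.8975 ≈ 1.1142.
Each bolus raises the concentration by D/Vd = 601/92 ≈ 6.533 mg/L.
Steady-state peak Cmax,ss = C₀·R ≈ 6.533 × 1.1142 ≈ 7.279 mg/L.
Steady-state trough Cmin,ss = Cmax,ss·f ≈ 7.279 × 0.1025 ≈ 0.746 mg/L.
Trough 0.7 mg/L vs MEC 1 mg/L: subtherapeutic.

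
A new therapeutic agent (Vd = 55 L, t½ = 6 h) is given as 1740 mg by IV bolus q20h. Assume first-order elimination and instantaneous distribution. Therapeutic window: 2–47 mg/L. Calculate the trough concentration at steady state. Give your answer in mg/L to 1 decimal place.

τ/t½ = 20/6 ≈ 3.3333, so fraction remaining f = (1/2)^(20/6) ≈ 0.0992.
Accumulation ratio R = 1/(1 − f) ≈ 1/0.9008 ≈ 1.1101.
Each bolus raises the concentration by D/Vd = 1740/55 ≈ 31.636 mg/L.
Cmax,ss = C₀/(1 − f) ≈ 31.636/0.9008 ≈ 35.120 mg/L.
Steady-state trough Cmin,ss = Cmax,ss·f ≈ 35.120 × 0.0992 ≈ 3.484 mg/L.
Trough 3.5 mg/L vs MEC 2 mg/L: adequate.

3.5 mg/L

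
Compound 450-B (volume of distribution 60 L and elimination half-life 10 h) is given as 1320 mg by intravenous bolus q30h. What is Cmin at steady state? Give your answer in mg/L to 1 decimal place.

τ = 30 h = 3 half-lives, so f = (1/2)^3 = 0.125.
Accumulation ratio R = 1/(1 − f) = 1/0.875 = 8/7.
Single-dose peak C₀ = D/Vd = 1320/60 = 22 mg/L.
Steady-state peak Cmax,ss = C₀·R = 22 × 8/7 ≈ 25.143 mg/L.
Steady-state trough Cmin,ss = Cmax,ss·f ≈ 25.143 × 0.125 ≈ 3.143 mg/L.

3.1 mg/L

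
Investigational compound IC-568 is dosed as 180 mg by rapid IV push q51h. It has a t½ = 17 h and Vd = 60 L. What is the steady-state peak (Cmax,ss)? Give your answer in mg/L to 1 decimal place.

τ = 51 h = 3 half-lives, so f = (1/2)^3 = 0.125.
Accumulation ratio R = 1/(1 − f) = 1/0.875 = 8/7.
Single-dose peak C₀ = D/Vd = 180/60 = 3 mg/L.
Steady-state peak Cmax,ss = C₀·R = 3 × 8/7 ≈ 3.429 mg/L.

3.4 mg/L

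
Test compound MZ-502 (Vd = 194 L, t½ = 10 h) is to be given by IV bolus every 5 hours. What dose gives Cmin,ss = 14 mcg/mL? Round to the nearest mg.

τ/t½ = 5/10 ≈ 0.5, so f = (1/2)^(5/10) ≈ 0.707107.
Cmin,ss = (D/Vd)·f/(1−f), so D = Cmin,ss·Vd·(1−f)/f.
D = 14 × 194 × (1−f)/f ≈ 14 × 194 × 0.41421 ≈ 1124.99 mg.

1125 mg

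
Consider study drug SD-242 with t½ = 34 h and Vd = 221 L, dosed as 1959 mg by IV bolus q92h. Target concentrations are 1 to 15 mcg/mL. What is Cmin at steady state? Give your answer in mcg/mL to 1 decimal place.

1.6 mcg/mL

k = ln2/t½ = ln2/34 ≈ 0.020387 h⁻¹; fraction remaining f = e^(−kτ) = e^(−0.020387×92) ≈ 0.1533.
Single-dose peak C₀ = D/Vd = 1959/221 ≈ 8.864 mcg/mL.
Steady-state trough Cmin,ss = C₀·f/(1−f) ≈ 8.864 × 0.1533/0.8467 ≈ 1.605 mcg/mL.
Trough 1.6 mcg/mL vs MEC 1 mcg/mL: adequate.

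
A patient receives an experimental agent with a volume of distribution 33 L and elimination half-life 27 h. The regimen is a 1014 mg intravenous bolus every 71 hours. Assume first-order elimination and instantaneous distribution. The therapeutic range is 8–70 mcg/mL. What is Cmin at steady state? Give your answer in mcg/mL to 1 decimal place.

5.9 mcg/mL

Over one 71-h interval, 71/27 ≈ 2.6296 half-lives elapse, leaving f ≈ 0.1616 of each dose.
Accumulation ratio R = 1/(1 − f) ≈ 1/0.8384 ≈ 1.1927.
Each bolus raises the concentration by D/Vd = 1014/33 ≈ 30.727 mcg/mL.
Steady-state peak Cmax,ss = C₀·R ≈ 30.727 × 1.1927 ≈ 36.648 mcg/mL.
Steady-state trough Cmin,ss = Cmax,ss·f ≈ 36.648 × 0.1616 ≈ 5.922 mcg/mL.
Trough 5.9 mcg/mL vs MEC 8 mcg/mL: subtherapeutic.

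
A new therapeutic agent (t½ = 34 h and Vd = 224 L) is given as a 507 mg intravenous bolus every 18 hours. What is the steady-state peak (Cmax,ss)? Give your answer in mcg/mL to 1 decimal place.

τ/t½ = 18/34 ≈ 0.52941, so fraction remaining f = (1/2)^(18/34) ≈ 0.6928.
Accumulation ratio R = 1/(1 − f) ≈ 1/0.3072 ≈ 3.2552.
Single-dose peak C₀ = D/Vd = 507/224 ≈ 2.263 mcg/mL.
Steady-state peak Cmax,ss = C₀·R ≈ 2.263 × 3.2552 ≈ 7.367 mcg/mL.

7.4 mcg/mL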